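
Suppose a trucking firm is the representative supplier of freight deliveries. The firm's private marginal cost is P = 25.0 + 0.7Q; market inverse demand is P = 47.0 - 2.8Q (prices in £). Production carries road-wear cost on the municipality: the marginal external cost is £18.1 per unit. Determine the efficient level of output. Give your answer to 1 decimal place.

Q* = 1.1

Social marginal cost = private MC + MEC = 43.1 + 0.7Q.
Set SMC = demand: 43.1 + 0.7Q = 47.0 - 2.8Q → Q* = 1.1143.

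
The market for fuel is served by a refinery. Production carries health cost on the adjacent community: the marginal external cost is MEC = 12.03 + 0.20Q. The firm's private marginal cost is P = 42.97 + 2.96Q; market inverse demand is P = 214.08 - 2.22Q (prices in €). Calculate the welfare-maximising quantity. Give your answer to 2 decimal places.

Q* = 29.57

Social marginal cost = private MC + MEC = 55.00 + 3.16Q.
Set SMC = demand: 55.00 + 3.16Q = 214.08 - 2.22Q → Q* = 29.5688.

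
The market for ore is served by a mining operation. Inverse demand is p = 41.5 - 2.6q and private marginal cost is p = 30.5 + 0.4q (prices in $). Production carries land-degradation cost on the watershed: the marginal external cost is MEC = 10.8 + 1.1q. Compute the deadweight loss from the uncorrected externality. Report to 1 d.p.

DWL = $26.8

Market equilibrium (private): 30.5 + 0.4q = 41.5 - 2.6q → q_m = 3.6667.
Social marginal cost = private MC + MEC = 41.3 + 1.5q.
Set SMC = demand: 41.3 + 1.5q = 41.5 - 2.6q → q* = 0.0488.
Between q* and q_m the wedge SMC − demand runs linearly from 0 to MEC(q_m), so the loss is a triangle.
DWL = ½ × 3.6179 × 14.8333 = 26.8327.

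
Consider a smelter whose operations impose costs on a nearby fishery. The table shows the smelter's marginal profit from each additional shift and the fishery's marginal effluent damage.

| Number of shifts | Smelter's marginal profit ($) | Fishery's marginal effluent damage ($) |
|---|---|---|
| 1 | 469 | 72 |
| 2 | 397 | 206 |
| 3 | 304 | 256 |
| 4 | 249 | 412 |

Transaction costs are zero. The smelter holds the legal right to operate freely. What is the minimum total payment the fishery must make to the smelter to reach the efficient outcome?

$249

Left alone the smelter would choose level 4 (marginal profit stays positive).
Efficient level: k* = 3 (marginal profit ≥ marginal effluent damage through 3).
The fishery must at least cover the smelter's forgone profit from cutting 4→3: 249 = 249.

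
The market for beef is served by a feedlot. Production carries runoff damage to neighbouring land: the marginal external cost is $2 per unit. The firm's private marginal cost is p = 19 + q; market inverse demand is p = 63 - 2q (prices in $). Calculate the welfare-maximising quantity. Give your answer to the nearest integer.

q* = 14

Social marginal cost = private MC + MEC = 21 + q.
Set SMC = demand: 21 + q = 63 - 2q → q* = 14.0000.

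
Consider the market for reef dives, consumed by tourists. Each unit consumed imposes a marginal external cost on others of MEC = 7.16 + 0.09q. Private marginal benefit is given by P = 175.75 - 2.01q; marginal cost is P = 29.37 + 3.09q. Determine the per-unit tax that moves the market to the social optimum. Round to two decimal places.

Social marginal benefit = demand − MEC = 168.59 - 2.10q.
Set SMB = MC: 168.59 - 2.10q = 29.37 + 3.09q → q* = 26.8247.
The Pigouvian tax equals MEC at q*: 7.16 + 0.09×26.8247 = 9.5742.

tax = 9.57 per unit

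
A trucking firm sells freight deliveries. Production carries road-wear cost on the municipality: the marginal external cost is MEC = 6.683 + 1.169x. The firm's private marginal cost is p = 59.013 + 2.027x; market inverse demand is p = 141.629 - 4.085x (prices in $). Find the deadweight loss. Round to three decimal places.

DWL = $34.717

Market equilibrium (private): 59.013 + 2.027x = 141.629 - 4.085x → x_m = 13.5170.
Social marginal cost = private MC + MEC = 65.696 + 3.196x.
Set SMC = demand: 65.696 + 3.196x = 141.629 - 4.085x → x* = 10.4289.
The loss is the area between SMC and demand from x* to x_m; with linear curves that's a triangle of height MEC(x_m).
DWL = ½ × 3.0881 × 22.4844 = 34.7170.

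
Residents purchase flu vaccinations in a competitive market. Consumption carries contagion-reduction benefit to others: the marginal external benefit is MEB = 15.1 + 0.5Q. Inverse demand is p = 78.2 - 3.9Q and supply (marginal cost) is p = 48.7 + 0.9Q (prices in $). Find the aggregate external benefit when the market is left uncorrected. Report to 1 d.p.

Market equilibrium (private): 48.7 + 0.9Q = 78.2 - 3.9Q → Q_m = 6.1458.
Total external benefit = ∫₀^{Q_m} (15.1 + 0.5Q) dQ = 15.1×6.1458 + ½×0.5×6.1458² = 102.2443.

$102.2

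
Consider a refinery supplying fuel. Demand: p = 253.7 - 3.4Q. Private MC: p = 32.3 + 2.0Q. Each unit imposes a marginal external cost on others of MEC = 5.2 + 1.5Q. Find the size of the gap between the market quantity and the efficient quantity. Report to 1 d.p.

9.7 units

Market equilibrium (private): 32.3 + 2.0Q = 253.7 - 3.4Q → Q_m = 41.0000.
Social marginal cost = private MC + MEC = 37.5 + 3.5Q.
Set SMC = demand: 37.5 + 3.5Q = 253.7 - 3.4Q → Q* = 31.3333.
Gap = |41.0000 − 31.3333| = 9.6667.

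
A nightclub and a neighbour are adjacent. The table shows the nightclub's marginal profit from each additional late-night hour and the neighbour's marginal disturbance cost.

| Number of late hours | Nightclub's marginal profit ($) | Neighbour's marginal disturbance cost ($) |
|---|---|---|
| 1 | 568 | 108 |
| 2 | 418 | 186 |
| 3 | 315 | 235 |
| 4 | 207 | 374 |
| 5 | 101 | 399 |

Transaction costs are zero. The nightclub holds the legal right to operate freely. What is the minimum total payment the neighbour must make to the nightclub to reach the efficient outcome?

$308

Left alone the nightclub would choose level 5 (marginal profit stays positive).
Efficient level: k* = 3 (marginal profit ≥ marginal disturbance cost through 3).
The neighbour must at least cover the nightclub's forgone profit from cutting 5→3: 207 + 101 = 308.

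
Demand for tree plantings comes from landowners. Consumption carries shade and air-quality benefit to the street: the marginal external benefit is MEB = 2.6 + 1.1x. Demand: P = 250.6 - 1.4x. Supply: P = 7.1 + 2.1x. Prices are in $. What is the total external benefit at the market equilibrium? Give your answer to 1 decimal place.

$2843.0

Market equilibrium (private): 7.1 + 2.1x = 250.6 - 1.4x → x_m = 69.5714.
Total external benefit = ∫₀^{x_m} (2.6 + 1.1x) dx = 2.6×69.5714 + ½×1.1×69.5714² = 2842.9845.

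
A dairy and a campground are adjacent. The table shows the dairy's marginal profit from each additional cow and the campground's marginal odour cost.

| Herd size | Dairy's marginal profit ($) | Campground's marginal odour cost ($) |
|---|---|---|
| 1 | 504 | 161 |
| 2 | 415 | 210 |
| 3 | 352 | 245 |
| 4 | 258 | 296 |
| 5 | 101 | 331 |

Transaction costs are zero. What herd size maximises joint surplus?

Bargaining reaches the level where marginal profit last exceeds marginal odour cost.
That holds through level 3 (352 ≥ 245) but not at 4 (258 < 296).

3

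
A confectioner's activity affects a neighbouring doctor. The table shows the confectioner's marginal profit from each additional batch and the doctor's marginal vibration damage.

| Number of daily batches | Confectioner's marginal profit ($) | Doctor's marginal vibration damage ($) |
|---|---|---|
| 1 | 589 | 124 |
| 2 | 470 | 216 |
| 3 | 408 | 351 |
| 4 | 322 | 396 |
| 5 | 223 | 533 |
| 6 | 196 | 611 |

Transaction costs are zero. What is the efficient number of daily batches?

Bargaining reaches the level where marginal profit last exceeds marginal vibration damage.
That holds through level 3 (408 ≥ 351) but not at 4 (322 < 396).

3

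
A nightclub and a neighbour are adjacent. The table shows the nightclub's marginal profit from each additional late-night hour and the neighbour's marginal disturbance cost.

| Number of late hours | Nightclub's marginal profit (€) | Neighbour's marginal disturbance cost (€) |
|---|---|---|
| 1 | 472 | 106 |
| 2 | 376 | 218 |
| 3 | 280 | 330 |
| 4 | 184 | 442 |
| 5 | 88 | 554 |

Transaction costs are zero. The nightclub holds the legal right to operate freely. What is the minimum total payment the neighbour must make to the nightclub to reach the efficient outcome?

€552

Left alone the nightclub would choose level 5 (marginal profit stays positive).
Efficient level: k* = 2 (marginal profit ≥ marginal disturbance cost through 2).
The neighbour must at least cover the nightclub's forgone profit from cutting 5→2: 280 + 184 + 88 = 552.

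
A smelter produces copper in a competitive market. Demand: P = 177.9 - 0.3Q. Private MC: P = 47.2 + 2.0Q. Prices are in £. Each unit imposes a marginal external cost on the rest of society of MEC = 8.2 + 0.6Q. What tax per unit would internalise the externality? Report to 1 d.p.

Social marginal cost = private MC + MEC = 55.4 + 2.6Q.
Set SMC = demand: 55.4 + 2.6Q = 177.9 - 0.3Q → Q* = 42.2414.
The Pigouvian tax equals MEC at Q*: 8.2 + 0.6×42.2414 = 33.5448.

tax = £33.5 per unit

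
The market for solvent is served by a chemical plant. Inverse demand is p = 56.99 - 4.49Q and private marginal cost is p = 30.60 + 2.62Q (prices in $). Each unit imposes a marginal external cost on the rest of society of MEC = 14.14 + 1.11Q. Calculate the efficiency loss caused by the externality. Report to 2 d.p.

Market equilibrium (private): 30.60 + 2.62Q = 56.99 - 4.49Q → Q_m = 3.7117.
Social marginal cost = private MC + MEC = 44.74 + 3.73Q.
Set SMC = demand: 44.74 + 3.73Q = 56.99 - 4.49Q → Q* = 1.4903.
Height of the DWL triangle at Q_m is SMC(Q_m) − demand(Q_m) = MEC(Q_m) = 18.2600.
DWL = ½ × 2.2214 × 18.2600 = 20.2814.

DWL = $20.28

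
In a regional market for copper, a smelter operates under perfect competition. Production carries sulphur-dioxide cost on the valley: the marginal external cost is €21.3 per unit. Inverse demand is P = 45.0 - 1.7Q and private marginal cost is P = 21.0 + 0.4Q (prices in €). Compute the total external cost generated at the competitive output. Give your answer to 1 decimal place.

Market equilibrium (private): 21.0 + 0.4Q = 45.0 - 1.7Q → Q_m = 11.4286.
Total external cost = MEC × Q_m = 21.3 × 11.4286 = 243.4292.

€243.4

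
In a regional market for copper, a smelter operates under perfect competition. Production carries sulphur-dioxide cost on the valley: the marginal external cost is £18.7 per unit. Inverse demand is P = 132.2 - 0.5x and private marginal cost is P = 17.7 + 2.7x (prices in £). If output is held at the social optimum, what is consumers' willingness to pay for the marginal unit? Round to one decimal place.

Social marginal cost = private MC + MEC = 36.4 + 2.7x.
Set SMC = demand: 36.4 + 2.7x = 132.2 - 0.5x → x* = 29.9375.
Consumer price on the demand curve at x*: 132.2 − 0.5×29.9375 = 117.2313.

P = £117.2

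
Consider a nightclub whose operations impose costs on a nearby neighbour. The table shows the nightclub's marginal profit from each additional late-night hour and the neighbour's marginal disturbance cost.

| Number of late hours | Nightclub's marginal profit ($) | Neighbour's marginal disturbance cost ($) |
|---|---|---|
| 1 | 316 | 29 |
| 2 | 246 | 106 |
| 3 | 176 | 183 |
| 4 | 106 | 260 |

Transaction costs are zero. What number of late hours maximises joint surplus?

Bargaining reaches the level where marginal profit last exceeds marginal disturbance cost.
That holds through level 2 (246 ≥ 106) but not at 3 (176 < 183).

2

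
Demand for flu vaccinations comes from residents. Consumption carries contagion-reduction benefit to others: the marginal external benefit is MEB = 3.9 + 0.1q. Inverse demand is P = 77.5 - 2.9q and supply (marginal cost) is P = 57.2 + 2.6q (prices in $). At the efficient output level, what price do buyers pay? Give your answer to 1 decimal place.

Social marginal benefit = demand + MEB = 81.4 - 2.8q.
Set SMB = MC: 81.4 - 2.8q = 57.2 + 2.6q → q* = 4.4815.
Consumer price on the demand curve at q*: 77.5 − 2.9×4.4815 = 64.5037.

P = $64.5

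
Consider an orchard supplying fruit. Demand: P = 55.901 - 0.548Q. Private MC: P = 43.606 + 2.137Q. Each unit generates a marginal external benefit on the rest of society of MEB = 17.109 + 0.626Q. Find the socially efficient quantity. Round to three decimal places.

Social marginal cost = private MC − MEB = 26.497 + 1.511Q.
Set SMC = demand: 26.497 + 1.511Q = 55.901 - 0.548Q → Q* = 14.2807.

Q* = 14.281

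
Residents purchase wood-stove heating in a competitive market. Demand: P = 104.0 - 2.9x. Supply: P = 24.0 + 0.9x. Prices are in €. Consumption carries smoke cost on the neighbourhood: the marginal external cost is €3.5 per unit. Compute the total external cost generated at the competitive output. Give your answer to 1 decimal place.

€73.7

Market equilibrium (private): 24.0 + 0.9x = 104.0 - 2.9x → x_m = 21.0526.
Total external cost = MEC × x_m = 3.5 × 21.0526 = 73.6841.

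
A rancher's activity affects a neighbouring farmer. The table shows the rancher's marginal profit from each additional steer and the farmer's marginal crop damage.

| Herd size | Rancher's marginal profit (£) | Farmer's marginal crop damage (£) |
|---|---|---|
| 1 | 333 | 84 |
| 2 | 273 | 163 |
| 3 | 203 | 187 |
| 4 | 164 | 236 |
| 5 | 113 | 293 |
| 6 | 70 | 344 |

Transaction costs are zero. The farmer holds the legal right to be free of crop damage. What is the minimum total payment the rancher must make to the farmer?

£434

Efficient level: marginal profit ≥ marginal crop damage through level 3, so k* = 3.
With the farmer holding the right, the rancher must at least compensate total damage at k*: 84 + 163 + 187 = 434.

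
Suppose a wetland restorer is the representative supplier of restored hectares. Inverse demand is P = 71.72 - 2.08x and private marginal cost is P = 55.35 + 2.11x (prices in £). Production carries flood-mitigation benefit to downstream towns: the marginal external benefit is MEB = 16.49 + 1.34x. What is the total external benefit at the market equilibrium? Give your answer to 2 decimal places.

£74.65

Market equilibrium (private): 55.35 + 2.11x = 71.72 - 2.08x → x_m = 3.9069.
Total external benefit = ∫₀^{x_m} (16.49 + 1.34x) dx = 16.49×3.9069 + ½×1.34×3.9069² = 74.6516.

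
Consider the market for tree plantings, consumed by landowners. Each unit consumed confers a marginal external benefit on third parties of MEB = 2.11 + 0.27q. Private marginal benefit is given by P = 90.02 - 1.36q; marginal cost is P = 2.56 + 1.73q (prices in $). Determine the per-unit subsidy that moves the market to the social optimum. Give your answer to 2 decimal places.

Social marginal benefit = demand + MEB = 92.13 - 1.09q.
Set SMB = MC: 92.13 - 1.09q = 2.56 + 1.73q → q* = 31.7624.
The Pigouvian subsidy equals MEB at q*: 2.11 + 0.27×31.7624 = 10.6858.

subsidy = $10.69 per unit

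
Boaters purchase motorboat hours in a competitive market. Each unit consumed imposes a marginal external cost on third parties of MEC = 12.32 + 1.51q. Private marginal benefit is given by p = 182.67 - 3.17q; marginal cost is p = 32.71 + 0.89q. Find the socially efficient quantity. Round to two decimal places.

Social marginal benefit = demand − MEC = 170.35 - 4.68q.
Set SMB = MC: 170.35 - 4.68q = 32.71 + 0.89q → q* = 24.7110.

q* = 24.71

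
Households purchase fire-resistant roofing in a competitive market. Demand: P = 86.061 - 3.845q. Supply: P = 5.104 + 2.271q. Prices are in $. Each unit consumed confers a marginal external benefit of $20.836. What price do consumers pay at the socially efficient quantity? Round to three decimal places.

P = $22.066

Social marginal benefit = demand + MEB = 106.897 - 3.845q.
Set SMB = MC: 106.897 - 3.845q = 5.104 + 2.271q → q* = 16.6437.
Consumer price on the demand curve at q*: 86.061 − 3.845×16.6437 = 22.0660.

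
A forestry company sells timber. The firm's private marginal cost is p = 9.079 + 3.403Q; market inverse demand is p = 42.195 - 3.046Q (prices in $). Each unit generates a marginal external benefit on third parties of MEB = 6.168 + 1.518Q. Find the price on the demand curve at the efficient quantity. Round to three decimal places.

Social marginal cost = private MC − MEB = 2.911 + 1.885Q.
Set SMC = demand: 2.911 + 1.885Q = 42.195 - 3.046Q → Q* = 7.9667.
Consumer price on the demand curve at Q*: 42.195 − 3.046×7.9667 = 17.9284.

P = $17.928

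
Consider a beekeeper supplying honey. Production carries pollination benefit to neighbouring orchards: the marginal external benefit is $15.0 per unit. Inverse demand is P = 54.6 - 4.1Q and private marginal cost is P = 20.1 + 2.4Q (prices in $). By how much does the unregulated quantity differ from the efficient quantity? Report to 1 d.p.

2.3 units

Market equilibrium (private): 20.1 + 2.4Q = 54.6 - 4.1Q → Q_m = 5.3077.
Social marginal cost = private MC − MEB = 5.1 + 2.4Q.
Set SMC = demand: 5.1 + 2.4Q = 54.6 - 4.1Q → Q* = 7.6154.
Gap = |5.3077 − 7.6154| = 2.3077.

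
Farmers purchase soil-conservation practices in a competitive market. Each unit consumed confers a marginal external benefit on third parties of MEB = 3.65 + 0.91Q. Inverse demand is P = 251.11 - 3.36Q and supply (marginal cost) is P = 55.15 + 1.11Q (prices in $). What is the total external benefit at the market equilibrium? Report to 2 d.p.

Market equilibrium (private): 55.15 + 1.11Q = 251.11 - 3.36Q → Q_m = 43.8389.
Total external benefit = ∫₀^{Q_m} (3.65 + 0.91Q) dQ = 3.65×43.8389 + ½×0.91×43.8389² = 1034.4533.

$1034.45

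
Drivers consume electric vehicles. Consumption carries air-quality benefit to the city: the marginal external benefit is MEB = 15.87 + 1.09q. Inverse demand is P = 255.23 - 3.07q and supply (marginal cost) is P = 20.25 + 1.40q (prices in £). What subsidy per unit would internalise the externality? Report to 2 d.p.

subsidy = £96.77 per unit

Social marginal benefit = demand + MEB = 271.10 - 1.98q.
Set SMB = MC: 271.10 - 1.98q = 20.25 + 1.40q → q* = 74.2160.
The Pigouvian subsidy equals MEB at q*: 15.87 + 1.09×74.2160 = 96.7654.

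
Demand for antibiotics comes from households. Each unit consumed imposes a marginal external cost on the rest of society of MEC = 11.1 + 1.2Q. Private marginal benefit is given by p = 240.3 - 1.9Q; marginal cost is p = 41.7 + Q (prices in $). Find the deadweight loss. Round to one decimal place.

DWL = $1061.1

Market equilibrium (private): 41.7 + Q = 240.3 - 1.9Q → Q_m = 68.4828.
Social marginal benefit = demand − MEC = 229.2 - 3.1Q.
Set SMB = MC: 229.2 - 3.1Q = 41.7 + Q → Q* = 45.7317.
The loss is the area between SMB and MC from Q* to Q_m; with linear curves that's a triangle of height MEC(Q_m).
DWL = ½ × 22.7511 × 93.2793 = 1061.1033.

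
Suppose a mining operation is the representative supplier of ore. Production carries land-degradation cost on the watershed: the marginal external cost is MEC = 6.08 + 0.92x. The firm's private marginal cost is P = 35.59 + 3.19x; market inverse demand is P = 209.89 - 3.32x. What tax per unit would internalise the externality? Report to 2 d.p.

tax = 26.91 per unit

Social marginal cost = private MC + MEC = 41.67 + 4.11x.
Set SMC = demand: 41.67 + 4.11x = 209.89 - 3.32x → x* = 22.6406.
The Pigouvian tax equals MEC at x*: 6.08 + 0.92×22.6406 = 26.9094.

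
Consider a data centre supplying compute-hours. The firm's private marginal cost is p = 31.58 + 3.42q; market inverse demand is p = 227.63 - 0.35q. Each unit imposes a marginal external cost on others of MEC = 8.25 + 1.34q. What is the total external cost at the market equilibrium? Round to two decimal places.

2240.89

Market equilibrium (private): 31.58 + 3.42q = 227.63 - 0.35q → q_m = 52.0027.
Total external cost = ∫₀^{q_m} (8.25 + 1.34q) dq = 8.25×52.0027 + ½×1.34×52.0027² = 2240.8904.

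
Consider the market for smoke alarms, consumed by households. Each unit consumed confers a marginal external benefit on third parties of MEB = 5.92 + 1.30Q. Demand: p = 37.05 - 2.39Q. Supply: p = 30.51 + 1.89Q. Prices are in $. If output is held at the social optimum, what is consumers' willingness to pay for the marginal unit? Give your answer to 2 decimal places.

P = $27.06

Social marginal benefit = demand + MEB = 42.97 - 1.09Q.
Set SMB = MC: 42.97 - 1.09Q = 30.51 + 1.89Q → Q* = 4.1812.
Consumer price on the demand curve at Q*: 37.05 − 2.39×4.1812 = 27.0569.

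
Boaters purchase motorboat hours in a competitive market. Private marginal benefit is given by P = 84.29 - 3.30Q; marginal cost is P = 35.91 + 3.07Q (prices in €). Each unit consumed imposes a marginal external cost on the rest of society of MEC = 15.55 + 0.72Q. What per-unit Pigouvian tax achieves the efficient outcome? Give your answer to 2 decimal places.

Social marginal benefit = demand − MEC = 68.74 - 4.02Q.
Set SMB = MC: 68.74 - 4.02Q = 35.91 + 3.07Q → Q* = 4.6305.
The Pigouvian tax equals MEC at Q*: 15.55 + 0.72×4.6305 = 18.8840.

tax = €18.88 per unit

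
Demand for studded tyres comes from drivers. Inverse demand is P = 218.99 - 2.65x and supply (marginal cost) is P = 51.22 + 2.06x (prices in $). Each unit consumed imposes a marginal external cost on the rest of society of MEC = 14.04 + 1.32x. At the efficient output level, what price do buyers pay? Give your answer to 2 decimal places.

Social marginal benefit = demand − MEC = 204.95 - 3.97x.
Set SMB = MC: 204.95 - 3.97x = 51.22 + 2.06x → x* = 25.4942.
Consumer price on the demand curve at x*: 218.99 − 2.65×25.4942 = 151.4304.

P = $151.43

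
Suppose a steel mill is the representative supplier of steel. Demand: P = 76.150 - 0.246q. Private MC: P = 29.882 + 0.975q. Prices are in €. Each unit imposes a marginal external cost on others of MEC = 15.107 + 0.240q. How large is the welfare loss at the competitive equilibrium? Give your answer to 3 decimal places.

DWL = €200.448

Market equilibrium (private): 29.882 + 0.975q = 76.150 - 0.246q → q_m = 37.8935.
Social marginal cost = private MC + MEC = 44.989 + 1.215q.
Set SMC = demand: 44.989 + 1.215q = 76.150 - 0.246q → q* = 21.3285.
The welfare-loss triangle has base |q_m − q*| and height MEC(q_m) (the vertical gap between SMC and demand is zero at q* and MEC at q_m).
DWL = ½ × 16.5650 × 24.2014 = 200.4481.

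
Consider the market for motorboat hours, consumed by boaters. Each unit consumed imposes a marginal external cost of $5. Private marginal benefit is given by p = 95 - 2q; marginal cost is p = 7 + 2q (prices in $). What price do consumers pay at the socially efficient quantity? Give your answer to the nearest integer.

P = $54

Social marginal benefit = demand − MEC = 90 - 2q.
Set SMB = MC: 90 - 2q = 7 + 2q → q* = 20.7500.
Consumer price on the demand curve at q*: 95 − 2×20.7500 = 53.5000.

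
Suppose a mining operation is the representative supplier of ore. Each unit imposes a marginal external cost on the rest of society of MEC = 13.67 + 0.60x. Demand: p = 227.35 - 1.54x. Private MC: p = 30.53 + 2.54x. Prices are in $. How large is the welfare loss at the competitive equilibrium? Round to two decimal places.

Market equilibrium (private): 30.53 + 2.54x = 227.35 - 1.54x → x_m = 48.2402.
Social marginal cost = private MC + MEC = 44.20 + 3.14x.
Set SMC = demand: 44.20 + 3.14x = 227.35 - 1.54x → x* = 39.1346.
Height of the DWL triangle at x_m is SMC(x_m) − demand(x_m) = MEC(x_m) = 42.6141.
DWL = ½ × 9.1056 × 42.6141 = 194.0135.

DWL = $194.01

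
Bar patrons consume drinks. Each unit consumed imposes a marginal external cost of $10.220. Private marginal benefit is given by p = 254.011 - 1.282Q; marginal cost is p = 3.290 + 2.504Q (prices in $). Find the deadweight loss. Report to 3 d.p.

Market equilibrium (private): 3.290 + 2.504Q = 254.011 - 1.282Q → Q_m = 66.2232.
Social marginal benefit = demand − MEC = 243.791 - 1.282Q.
Set SMB = MC: 243.791 - 1.282Q = 3.290 + 2.504Q → Q* = 63.5238.
The welfare-loss triangle has base |Q_m − Q*| and height MEC(Q_m) (the vertical gap between SMB and MC is zero at Q* and MEC at Q_m).
DWL = ½ × 2.6994 × 10.2200 = 13.7939.

DWL = $13.794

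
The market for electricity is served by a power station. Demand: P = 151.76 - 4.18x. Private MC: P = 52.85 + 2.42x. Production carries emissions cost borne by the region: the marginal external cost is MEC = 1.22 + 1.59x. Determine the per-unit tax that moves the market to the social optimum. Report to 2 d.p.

tax = 20.19 per unit

Social marginal cost = private MC + MEC = 54.07 + 4.01x.
Set SMC = demand: 54.07 + 4.01x = 151.76 - 4.18x → x* = 11.9280.
The Pigouvian tax equals MEC at x*: 1.22 + 1.59×11.9280 = 20.1855.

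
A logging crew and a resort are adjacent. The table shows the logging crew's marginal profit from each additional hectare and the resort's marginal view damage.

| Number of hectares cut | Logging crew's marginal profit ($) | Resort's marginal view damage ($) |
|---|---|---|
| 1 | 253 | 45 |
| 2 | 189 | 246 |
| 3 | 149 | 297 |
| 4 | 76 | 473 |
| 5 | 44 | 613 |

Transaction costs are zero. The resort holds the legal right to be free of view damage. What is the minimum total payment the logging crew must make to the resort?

$45

Efficient level: marginal profit ≥ marginal view damage through level 1, so k* = 1.
With the resort holding the right, the logging crew must at least compensate total damage at k*: 45 = 45.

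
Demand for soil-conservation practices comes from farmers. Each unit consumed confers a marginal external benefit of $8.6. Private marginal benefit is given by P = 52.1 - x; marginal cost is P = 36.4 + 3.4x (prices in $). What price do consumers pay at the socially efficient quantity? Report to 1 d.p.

P = $46.6

Social marginal benefit = demand + MEB = 60.7 - x.
Set SMB = MC: 60.7 - x = 36.4 + 3.4x → x* = 5.5227.
Consumer price on the demand curve at x*: 52.1 − 1.0×5.5227 = 46.5773.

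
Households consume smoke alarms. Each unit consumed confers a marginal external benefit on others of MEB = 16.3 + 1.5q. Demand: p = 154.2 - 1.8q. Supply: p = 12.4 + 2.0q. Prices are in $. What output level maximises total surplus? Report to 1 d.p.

q* = 68.7

Social marginal benefit = demand + MEB = 170.5 - 0.3q.
Set SMB = MC: 170.5 - 0.3q = 12.4 + 2.0q → q* = 68.7391.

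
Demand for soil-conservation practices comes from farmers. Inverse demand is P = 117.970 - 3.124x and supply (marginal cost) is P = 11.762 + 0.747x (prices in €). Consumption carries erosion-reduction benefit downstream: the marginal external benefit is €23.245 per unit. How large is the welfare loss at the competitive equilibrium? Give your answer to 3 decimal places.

DWL = €69.792

Market equilibrium (private): 11.762 + 0.747x = 117.970 - 3.124x → x_m = 27.4368.
Social marginal benefit = demand + MEB = 141.215 - 3.124x.
Set SMB = MC: 141.215 - 3.124x = 11.762 + 0.747x → x* = 33.4417.
Height of the DWL triangle at x_m is SMB(x_m) − MC(x_m) = MEB(x_m) = 23.2450.
DWL = ½ × 6.0049 × 23.2450 = 69.7920.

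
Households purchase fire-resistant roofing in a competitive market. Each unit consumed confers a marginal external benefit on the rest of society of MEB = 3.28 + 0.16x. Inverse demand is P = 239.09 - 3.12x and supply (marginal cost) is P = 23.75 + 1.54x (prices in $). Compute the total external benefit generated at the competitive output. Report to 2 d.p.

$322.40

Market equilibrium (private): 23.75 + 1.54x = 239.09 - 3.12x → x_m = 46.2103.
Total external benefit = ∫₀^{x_m} (3.28 + 0.16x) dx = 3.28×46.2103 + ½×0.16×46.2103² = 322.4011.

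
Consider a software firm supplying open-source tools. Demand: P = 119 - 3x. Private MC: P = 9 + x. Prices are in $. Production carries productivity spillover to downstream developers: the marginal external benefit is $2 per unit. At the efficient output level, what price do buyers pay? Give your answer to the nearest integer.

Social marginal cost = private MC − MEB = 7 + x.
Set SMC = demand: 7 + x = 119 - 3x → x* = 28.0000.
Consumer price on the demand curve at x*: 119 − 3×28.0000 = 35.0000.

P = $35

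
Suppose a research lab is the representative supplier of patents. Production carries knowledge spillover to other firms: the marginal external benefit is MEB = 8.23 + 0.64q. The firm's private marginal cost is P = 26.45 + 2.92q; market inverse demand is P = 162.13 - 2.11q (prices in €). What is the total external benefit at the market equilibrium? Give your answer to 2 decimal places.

€454.83

Market equilibrium (private): 26.45 + 2.92q = 162.13 - 2.11q → q_m = 26.9742.
Total external benefit = ∫₀^{q_m} (8.23 + 0.64q) dq = 8.23×26.9742 + ½×0.64×26.9742² = 454.8321.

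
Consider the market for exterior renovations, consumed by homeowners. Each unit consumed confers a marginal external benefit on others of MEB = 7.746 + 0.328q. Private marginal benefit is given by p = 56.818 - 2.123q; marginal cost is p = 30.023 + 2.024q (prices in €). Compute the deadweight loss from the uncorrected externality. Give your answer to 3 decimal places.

Market equilibrium (private): 30.023 + 2.024q = 56.818 - 2.123q → q_m = 6.4613.
Social marginal benefit = demand + MEB = 64.564 - 1.795q.
Set SMB = MC: 64.564 - 1.795q = 30.023 + 2.024q → q* = 9.0445.
The loss is the area between SMB and MC from q* to q_m; with linear curves that's a triangle of height MEB(q_m).
DWL = ½ × 2.5832 × 9.8653 = 12.7420.

DWL = €12.742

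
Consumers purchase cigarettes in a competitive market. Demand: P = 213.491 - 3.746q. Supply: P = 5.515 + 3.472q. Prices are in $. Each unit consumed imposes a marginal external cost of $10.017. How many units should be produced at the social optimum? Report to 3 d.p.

Social marginal benefit = demand − MEC = 203.474 - 3.746q.
Set SMB = MC: 203.474 - 3.746q = 5.515 + 3.472q → q* = 27.4257.

q* = 27.426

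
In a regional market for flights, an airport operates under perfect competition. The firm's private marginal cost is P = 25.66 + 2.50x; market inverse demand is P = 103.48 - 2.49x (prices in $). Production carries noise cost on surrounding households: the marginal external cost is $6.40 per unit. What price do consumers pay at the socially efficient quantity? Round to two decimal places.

P = $67.84

Social marginal cost = private MC + MEC = 32.06 + 2.50x.
Set SMC = demand: 32.06 + 2.50x = 103.48 - 2.49x → x* = 14.3126.
Consumer price on the demand curve at x*: 103.48 − 2.49×14.3126 = 67.8416.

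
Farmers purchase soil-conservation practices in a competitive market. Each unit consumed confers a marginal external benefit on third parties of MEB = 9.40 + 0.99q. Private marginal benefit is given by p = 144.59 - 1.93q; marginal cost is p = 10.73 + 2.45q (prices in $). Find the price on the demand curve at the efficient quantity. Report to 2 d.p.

P = $63.03

Social marginal benefit = demand + MEB = 153.99 - 0.94q.
Set SMB = MC: 153.99 - 0.94q = 10.73 + 2.45q → q* = 42.2596.
Consumer price on the demand curve at q*: 144.59 − 1.93×42.2596 = 63.0290.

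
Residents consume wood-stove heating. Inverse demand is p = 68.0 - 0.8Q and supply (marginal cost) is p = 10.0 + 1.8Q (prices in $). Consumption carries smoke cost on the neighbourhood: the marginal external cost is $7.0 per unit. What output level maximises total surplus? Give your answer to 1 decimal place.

Social marginal benefit = demand − MEC = 61.0 - 0.8Q.
Set SMB = MC: 61.0 - 0.8Q = 10.0 + 1.8Q → Q* = 19.6154.

Q* = 19.6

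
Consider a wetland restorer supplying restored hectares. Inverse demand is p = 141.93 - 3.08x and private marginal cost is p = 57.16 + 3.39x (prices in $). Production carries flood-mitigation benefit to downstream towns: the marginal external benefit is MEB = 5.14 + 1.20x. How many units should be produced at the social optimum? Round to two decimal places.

Social marginal cost = private MC − MEB = 52.02 + 2.19x.
Set SMC = demand: 52.02 + 2.19x = 141.93 - 3.08x → x* = 17.0607.

x* = 17.06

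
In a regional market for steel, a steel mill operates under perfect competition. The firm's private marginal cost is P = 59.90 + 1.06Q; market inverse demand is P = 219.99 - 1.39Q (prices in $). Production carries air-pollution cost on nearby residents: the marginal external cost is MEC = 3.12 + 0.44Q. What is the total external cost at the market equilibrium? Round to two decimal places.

Market equilibrium (private): 59.90 + 1.06Q = 219.99 - 1.39Q → Q_m = 65.3429.
Total external cost = ∫₀^{Q_m} (3.12 + 0.44Q) dQ = 3.12×65.3429 + ½×0.44×65.3429² = 1143.2027.

$1143.20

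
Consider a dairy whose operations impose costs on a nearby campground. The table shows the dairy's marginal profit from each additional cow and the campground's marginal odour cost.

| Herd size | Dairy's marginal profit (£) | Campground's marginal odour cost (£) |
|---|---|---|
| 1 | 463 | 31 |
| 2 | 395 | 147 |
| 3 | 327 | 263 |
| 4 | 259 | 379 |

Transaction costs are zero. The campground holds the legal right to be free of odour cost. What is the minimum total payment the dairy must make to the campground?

Efficient level: marginal profit ≥ marginal odour cost through level 3, so k* = 3.
With the campground holding the right, the dairy must at least compensate total damage at k*: 31 + 147 + 263 = 441.

£441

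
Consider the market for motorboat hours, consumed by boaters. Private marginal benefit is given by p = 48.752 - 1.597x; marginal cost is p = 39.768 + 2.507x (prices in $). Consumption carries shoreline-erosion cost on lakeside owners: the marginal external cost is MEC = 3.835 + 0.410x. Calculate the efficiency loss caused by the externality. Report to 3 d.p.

Market equilibrium (private): 39.768 + 2.507x = 48.752 - 1.597x → x_m = 2.1891.
Social marginal benefit = demand − MEC = 44.917 - 2.007x.
Set SMB = MC: 44.917 - 2.007x = 39.768 + 2.507x → x* = 1.1407.
Height of the DWL triangle at x_m is MC(x_m) − SMB(x_m) = MEC(x_m) = 4.7325.
DWL = ½ × 1.0484 × 4.7325 = 2.4808.

DWL = $2.481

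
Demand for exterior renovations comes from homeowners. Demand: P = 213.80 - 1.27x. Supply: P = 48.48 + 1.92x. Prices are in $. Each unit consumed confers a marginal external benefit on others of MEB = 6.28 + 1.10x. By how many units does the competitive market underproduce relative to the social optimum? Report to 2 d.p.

Market equilibrium (private): 48.48 + 1.92x = 213.80 - 1.27x → x_m = 51.8245.
Social marginal benefit = demand + MEB = 220.08 - 0.17x.
Set SMB = MC: 220.08 - 0.17x = 48.48 + 1.92x → x* = 82.1053.
Gap = |51.8245 − 82.1053| = 30.2808.

30.28 units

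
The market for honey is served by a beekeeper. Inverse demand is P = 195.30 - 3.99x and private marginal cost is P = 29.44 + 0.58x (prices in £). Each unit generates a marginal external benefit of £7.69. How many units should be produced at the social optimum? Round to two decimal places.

x* = 37.98

Social marginal cost = private MC − MEB = 21.75 + 0.58x.
Set SMC = demand: 21.75 + 0.58x = 195.30 - 3.99x → x* = 37.9759.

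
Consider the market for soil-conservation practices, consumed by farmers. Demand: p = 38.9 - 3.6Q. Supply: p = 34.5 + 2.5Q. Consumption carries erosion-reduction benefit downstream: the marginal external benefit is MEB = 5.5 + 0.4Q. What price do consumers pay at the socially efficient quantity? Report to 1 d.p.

P = 32.6

Social marginal benefit = demand + MEB = 44.4 - 3.2Q.
Set SMB = MC: 44.4 - 3.2Q = 34.5 + 2.5Q → Q* = 1.7368.
Consumer price on the demand curve at Q*: 38.9 − 3.6×1.7368 = 32.6475.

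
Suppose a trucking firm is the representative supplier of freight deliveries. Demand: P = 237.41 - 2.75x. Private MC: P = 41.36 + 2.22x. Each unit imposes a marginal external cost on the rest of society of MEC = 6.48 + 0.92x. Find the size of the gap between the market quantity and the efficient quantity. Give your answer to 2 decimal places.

7.26 units

Market equilibrium (private): 41.36 + 2.22x = 237.41 - 2.75x → x_m = 39.4467.
Social marginal cost = private MC + MEC = 47.84 + 3.14x.
Set SMC = demand: 47.84 + 3.14x = 237.41 - 2.75x → x* = 32.1851.
Gap = |39.4467 − 32.1851| = 7.2616.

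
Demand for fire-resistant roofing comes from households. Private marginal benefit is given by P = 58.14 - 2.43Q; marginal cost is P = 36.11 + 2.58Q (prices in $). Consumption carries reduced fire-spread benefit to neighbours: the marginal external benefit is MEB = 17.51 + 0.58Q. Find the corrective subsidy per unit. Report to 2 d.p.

Social marginal benefit = demand + MEB = 75.65 - 1.85Q.
Set SMB = MC: 75.65 - 1.85Q = 36.11 + 2.58Q → Q* = 8.9255.
The Pigouvian subsidy equals MEB at Q*: 17.51 + 0.58×8.9255 = 22.6868.

subsidy = $22.69 per unit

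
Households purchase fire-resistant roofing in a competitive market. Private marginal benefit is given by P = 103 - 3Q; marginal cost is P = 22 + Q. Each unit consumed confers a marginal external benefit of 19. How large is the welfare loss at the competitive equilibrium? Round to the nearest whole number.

DWL = 45

Market equilibrium (private): 22 + Q = 103 - 3Q → Q_m = 20.2500.
Social marginal benefit = demand + MEB = 122 - 3Q.
Set SMB = MC: 122 - 3Q = 22 + Q → Q* = 25.0000.
The loss is the area between SMB and MC from Q* to Q_m; with linear curves that's a triangle of height MEB(Q_m).
DWL = ½ × 4.7500 × 19.0000 = 45.1250.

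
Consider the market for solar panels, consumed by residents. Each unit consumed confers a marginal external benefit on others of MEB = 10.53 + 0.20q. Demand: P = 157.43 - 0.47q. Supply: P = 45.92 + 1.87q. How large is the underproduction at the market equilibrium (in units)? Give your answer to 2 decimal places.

9.37 units

Market equilibrium (private): 45.92 + 1.87q = 157.43 - 0.47q → q_m = 47.6538.
Social marginal benefit = demand + MEB = 167.96 - 0.27q.
Set SMB = MC: 167.96 - 0.27q = 45.92 + 1.87q → q* = 57.0280.
Gap = |47.6538 − 57.0280| = 9.3742.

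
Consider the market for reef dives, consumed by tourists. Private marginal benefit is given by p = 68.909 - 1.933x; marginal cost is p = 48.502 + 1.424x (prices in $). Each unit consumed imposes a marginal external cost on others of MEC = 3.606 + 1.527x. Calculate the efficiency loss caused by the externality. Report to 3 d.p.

Market equilibrium (private): 48.502 + 1.424x = 68.909 - 1.933x → x_m = 6.0789.
Social marginal benefit = demand − MEC = 65.303 - 3.460x.
Set SMB = MC: 65.303 - 3.460x = 48.502 + 1.424x → x* = 3.4400.
Height of the DWL triangle at x_m is MC(x_m) − SMB(x_m) = MEC(x_m) = 12.8885.
DWL = ½ × 2.6389 × 12.8885 = 17.0057.

DWL = $17.006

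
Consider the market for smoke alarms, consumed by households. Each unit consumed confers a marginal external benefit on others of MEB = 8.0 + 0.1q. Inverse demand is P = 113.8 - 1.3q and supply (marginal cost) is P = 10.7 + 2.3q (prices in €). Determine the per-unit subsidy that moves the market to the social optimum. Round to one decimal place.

subsidy = €11.2 per unit

Social marginal benefit = demand + MEB = 121.8 - 1.2q.
Set SMB = MC: 121.8 - 1.2q = 10.7 + 2.3q → q* = 31.7429.
The Pigouvian subsidy equals MEB at q*: 8.0 + 0.1×31.7429 = 11.1743.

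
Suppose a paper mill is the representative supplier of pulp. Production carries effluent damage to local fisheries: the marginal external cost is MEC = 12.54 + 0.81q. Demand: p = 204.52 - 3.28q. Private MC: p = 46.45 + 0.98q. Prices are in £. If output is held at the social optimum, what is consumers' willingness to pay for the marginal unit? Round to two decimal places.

Social marginal cost = private MC + MEC = 58.99 + 1.79q.
Set SMC = demand: 58.99 + 1.79q = 204.52 - 3.28q → q* = 28.7041.
Consumer price on the demand curve at q*: 204.52 − 3.28×28.7041 = 110.3706.

P = £110.37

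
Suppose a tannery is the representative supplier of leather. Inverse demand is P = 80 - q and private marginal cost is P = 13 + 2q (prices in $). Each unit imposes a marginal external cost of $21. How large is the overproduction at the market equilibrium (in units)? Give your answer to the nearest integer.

7 units

Market equilibrium (private): 13 + 2q = 80 - q → q_m = 22.3333.
Social marginal cost = private MC + MEC = 34 + 2q.
Set SMC = demand: 34 + 2q = 80 - q → q* = 15.3333.
Gap = |22.3333 − 15.3333| = 7.0000.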